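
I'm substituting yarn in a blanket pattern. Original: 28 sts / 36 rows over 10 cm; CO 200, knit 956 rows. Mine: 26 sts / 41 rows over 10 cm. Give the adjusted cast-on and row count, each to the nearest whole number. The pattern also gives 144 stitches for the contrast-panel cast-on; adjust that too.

Cast on 186 stitches; work 1089 rows; contrast-panel cast-on 134 stitches.

Stitches: 200 × 26/28 = 185.71 → 186.
Rows: 956 × 41/36 = 1088.78 → 1089.
contrast-panel cast-on: 144 × 26/28 = 133.71 → 134.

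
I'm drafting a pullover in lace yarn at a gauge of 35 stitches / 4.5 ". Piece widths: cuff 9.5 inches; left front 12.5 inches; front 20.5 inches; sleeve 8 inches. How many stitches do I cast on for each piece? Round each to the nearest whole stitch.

cuff 74; left front 97; front 159; sleeve 62.

Rate = 35/4.5 = 7.778 sts per in.
cuff: 9.5 × 7.778 = 73.89 → 74.
left front: 12.5 × 7.778 = 97.22 → 97.
front: 20.5 × 7.778 = 159.44 → 159.
sleeve: 8 × 7.778 = 62.22 → 62.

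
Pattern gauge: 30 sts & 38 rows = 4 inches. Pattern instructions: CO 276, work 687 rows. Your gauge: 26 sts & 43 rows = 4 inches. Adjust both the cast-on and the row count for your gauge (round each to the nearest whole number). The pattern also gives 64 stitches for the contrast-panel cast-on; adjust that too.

Cast on 239 stitches; work 777 rows; contrast-panel cast-on 55 stitches.

Stitches: 276 × 26/30 = 239.20 → 239.
Rows: 687 × 43/38 = 777.39 → 777.
contrast-panel cast-on: 64 × 26/30 = 55.47 → 55.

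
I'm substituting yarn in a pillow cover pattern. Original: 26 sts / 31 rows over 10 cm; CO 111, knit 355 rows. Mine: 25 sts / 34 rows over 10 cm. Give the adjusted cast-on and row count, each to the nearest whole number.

Stitches: 111 × 25/26 = 106.73 → 107.
Rows: 355 × 34/31 = 389.35 → 389.

Cast on 107 stitches; work 389 rows.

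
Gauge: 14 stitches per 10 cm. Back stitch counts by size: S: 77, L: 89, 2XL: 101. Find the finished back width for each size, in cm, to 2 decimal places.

S 55.00 cm; L 63.57 cm; 2XL 72.14 cm.

14/10 = 1.4 sts per cm.
S: 77 / 1.4 = 55.000 → 55.00 cm.
L: 89 / 1.4 = 63.571 → 63.57 cm.
2XL: 101 / 1.4 = 72.143 → 72.14 cm.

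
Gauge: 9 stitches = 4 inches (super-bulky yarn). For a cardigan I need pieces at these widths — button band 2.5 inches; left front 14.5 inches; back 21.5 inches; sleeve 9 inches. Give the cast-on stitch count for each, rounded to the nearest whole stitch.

button band 6; left front 33; back 48; sleeve 20.

Rate = 9/4 = 2.25 sts per in.
button band: 2.5 × 2.25 = 5.62 → 6.
left front: 14.5 × 2.25 = 32.62 → 33.
back: 21.5 × 2.25 = 48.38 → 48.
sleeve: 9 × 2.25 = 20.25 → 20.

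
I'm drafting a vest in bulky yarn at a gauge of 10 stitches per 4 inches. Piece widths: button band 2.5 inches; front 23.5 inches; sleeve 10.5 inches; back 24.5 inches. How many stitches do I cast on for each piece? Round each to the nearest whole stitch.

button band 6; front 59; sleeve 26; back 61.

Rate = 10/4 = 2.5 sts per in.
button band: 2.5 × 2.5 = 6.25 → 6.
front: 23.5 × 2.5 = 58.75 → 59.
sleeve: 10.5 × 2.5 = 26.25 → 26.
back: 24.5 × 2.5 = 61.25 → 61.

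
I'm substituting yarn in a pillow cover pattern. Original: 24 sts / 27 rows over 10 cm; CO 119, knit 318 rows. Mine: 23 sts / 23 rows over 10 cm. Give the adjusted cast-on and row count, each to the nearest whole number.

Cast on 114 stitches; work 271 rows.

Stitches: 119 × 23/24 = 114.04 → 114.
Rows: 318 × 23/27 = 270.89 → 271.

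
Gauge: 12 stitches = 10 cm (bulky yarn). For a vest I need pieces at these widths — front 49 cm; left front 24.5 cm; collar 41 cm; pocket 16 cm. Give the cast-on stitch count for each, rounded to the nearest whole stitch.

Rate = 12/10 = 1.2 sts per cm.
front: 49 × 1.2 = 58.80 → 59.
left front: 24.5 × 1.2 = 29.40 → 29.
collar: 41 × 1.2 = 49.20 → 49.
pocket: 16 × 1.2 = 19.20 → 19.

front 59; left front 29; collar 49; pocket 19.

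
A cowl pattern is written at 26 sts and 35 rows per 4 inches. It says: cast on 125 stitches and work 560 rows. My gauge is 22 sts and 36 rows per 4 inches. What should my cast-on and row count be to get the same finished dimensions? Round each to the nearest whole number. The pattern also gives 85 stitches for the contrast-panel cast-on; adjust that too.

Cast on 106 stitches; work 576 rows; contrast-panel cast-on 72 stitches.

Stitches: 125 × 22/26 = 105.77 → 106.
Rows: 560 × 36/35 = 576.00 → 576.
contrast-panel cast-on: 85 × 22/26 = 71.92 → 72.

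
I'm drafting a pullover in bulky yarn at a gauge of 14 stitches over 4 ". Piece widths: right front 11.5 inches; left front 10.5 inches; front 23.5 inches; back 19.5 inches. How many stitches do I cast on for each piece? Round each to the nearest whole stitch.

right front 40; left front 37; front 82; back 68.

Rate = 14/4 = 3.5 sts per in.
right front: 11.5 × 3.5 = 40.25 → 40.
left front: 10.5 × 3.5 = 36.75 → 37.
front: 23.5 × 3.5 = 82.25 → 82.
back: 19.5 × 3.5 = 68.25 → 68.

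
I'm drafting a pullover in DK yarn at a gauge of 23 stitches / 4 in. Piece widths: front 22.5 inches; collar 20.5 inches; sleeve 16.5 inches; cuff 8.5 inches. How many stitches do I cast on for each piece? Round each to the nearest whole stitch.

front 129; collar 118; sleeve 95; cuff 49.

Rate = 23/4 = 5.75 sts per in.
front: 22.5 × 5.75 = 129.38 → 129.
collar: 20.5 × 5.75 = 117.88 → 118.
sleeve: 16.5 × 5.75 = 94.88 → 95.
cuff: 8.5 × 5.75 = 48.88 → 49.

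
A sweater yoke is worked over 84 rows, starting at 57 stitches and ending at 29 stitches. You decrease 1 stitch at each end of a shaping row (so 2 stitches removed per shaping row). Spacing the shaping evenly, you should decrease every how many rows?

Stitches to remove: |29 − 57| = 28.
Shaping rows needed: 28 / 2 = 14.
84 rows / 14 = every 6 rows.

Decrease every 6th row.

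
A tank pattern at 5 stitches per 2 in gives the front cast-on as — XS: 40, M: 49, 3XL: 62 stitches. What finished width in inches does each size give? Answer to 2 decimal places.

5/2 = 2.5 sts per in.
XS: 40 / 2.5 = 16.000 → 16.00 in.
M: 49 / 2.5 = 19.600 → 19.60 in.
3XL: 62 / 2.5 = 24.800 → 24.80 in.

XS 16.00 inches; M 19.60 inches; 3XL 24.80 inches.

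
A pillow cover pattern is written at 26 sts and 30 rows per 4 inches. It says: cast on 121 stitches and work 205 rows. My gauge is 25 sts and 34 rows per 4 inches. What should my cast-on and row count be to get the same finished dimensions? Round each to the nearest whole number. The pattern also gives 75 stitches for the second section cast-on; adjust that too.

Cast on 116 stitches; work 232 rows; second section cast-on 72 stitches.

Stitches: 121 × 25/26 = 116.35 → 116.
Rows: 205 × 34/30 = 232.33 → 232.
second section cast-on: 75 × 25/26 = 72.12 → 72.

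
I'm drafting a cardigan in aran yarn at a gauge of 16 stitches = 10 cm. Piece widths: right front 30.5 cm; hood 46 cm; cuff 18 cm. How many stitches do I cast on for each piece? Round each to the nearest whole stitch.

Rate = 16/10 = 1.6 sts per cm.
right front: 30.5 × 1.6 = 48.80 → 49.
hood: 46 × 1.6 = 73.60 → 74.
cuff: 18 × 1.6 = 28.80 → 29.

right front 49; hood 74; cuff 29.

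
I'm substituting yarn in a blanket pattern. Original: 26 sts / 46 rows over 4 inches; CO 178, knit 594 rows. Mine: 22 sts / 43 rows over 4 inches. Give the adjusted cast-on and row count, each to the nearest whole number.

Cast on 151 stitches; work 555 rows.

Stitches: 178 × 22/26 = 150.62 → 151.
Rows: 594 × 43/46 = 555.26 → 555.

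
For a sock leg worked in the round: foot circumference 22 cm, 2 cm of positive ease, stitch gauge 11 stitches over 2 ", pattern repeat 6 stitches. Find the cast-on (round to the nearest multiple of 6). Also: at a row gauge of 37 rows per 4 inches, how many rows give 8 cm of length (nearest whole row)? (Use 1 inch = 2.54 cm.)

Finished = 22 + 2 = 24 cm.
24 cm × 1/2.54 = 9.45 inches.
11/2 = 5.5 sts per in; 9.45 × 5.5 = 51.97 sts.
Nearest multiple of 6 → 54.
8 cm = 3.15 inches; × 9.25 = 29.13 → 29 rows.

Cast on 54 stitches; work 29 rows.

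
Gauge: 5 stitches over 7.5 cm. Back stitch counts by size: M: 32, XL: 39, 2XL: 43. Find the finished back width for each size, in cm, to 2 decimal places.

5/7.5 = 0.667 sts per cm.
M: 32 / 0.667 = 48.000 → 48.00 cm.
XL: 39 / 0.667 = 58.500 → 58.50 cm.
2XL: 43 / 0.667 = 64.500 → 64.50 cm.

M 48.00 cm; XL 58.50 cm; 2XL 64.50 cm.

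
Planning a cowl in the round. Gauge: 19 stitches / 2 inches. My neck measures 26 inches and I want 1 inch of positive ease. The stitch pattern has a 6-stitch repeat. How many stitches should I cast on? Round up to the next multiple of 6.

Finished = 26 + 1 = 27 inches.
19 / 2 = 9.5 sts/in.
27 × 9.5 = 256.50 sts.
Next multiple of 6: 258.

CO 258 sts.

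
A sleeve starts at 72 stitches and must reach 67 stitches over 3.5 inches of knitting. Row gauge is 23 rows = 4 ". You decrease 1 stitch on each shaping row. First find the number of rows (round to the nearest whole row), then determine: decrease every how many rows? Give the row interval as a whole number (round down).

Rows = 3.5 × 5.75 = 20.1 → 20 rows.
Stitches to remove: 5 → 5 shaping rows (at 1 st each).
20 / 5 = 4.00 → every 4 rows.

Decrease every 4th row.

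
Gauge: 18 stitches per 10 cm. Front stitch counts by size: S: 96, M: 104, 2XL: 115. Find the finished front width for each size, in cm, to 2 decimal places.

18/10 = 1.8 sts per cm.
S: 96 / 1.8 = 53.333 → 53.33 cm.
M: 104 / 1.8 = 57.778 → 57.78 cm.
2XL: 115 / 1.8 = 63.889 → 63.89 cm.

S 53.33 cm; M 57.78 cm; 2XL 63.89 cm.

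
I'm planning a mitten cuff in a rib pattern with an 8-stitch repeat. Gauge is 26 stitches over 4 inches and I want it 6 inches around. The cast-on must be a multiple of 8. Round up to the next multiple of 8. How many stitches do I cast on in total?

26 / 4 = 6.5 sts per inch.
6 × 6.5 = 39.00 sts.
Next multiple of 8: 40.

Cast on 40 stitches.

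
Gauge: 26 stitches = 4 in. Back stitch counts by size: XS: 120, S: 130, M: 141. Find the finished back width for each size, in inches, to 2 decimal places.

26/4 = 6.5 sts per in.
XS: 120 / 6.5 = 18.462 → 18.46 in.
S: 130 / 6.5 = 20.000 → 20.00 in.
M: 141 / 6.5 = 21.692 → 21.69 in.

XS 18.46 inches; S 20.00 inches; M 21.69 inches.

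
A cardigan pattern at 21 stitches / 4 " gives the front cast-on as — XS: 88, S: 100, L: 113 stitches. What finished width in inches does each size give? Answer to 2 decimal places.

21/4 = 5.25 sts per in.
XS: 88 / 5.25 = 16.762 → 16.76 in.
S: 100 / 5.25 = 19.048 → 19.05 in.
L: 113 / 5.25 = 21.524 → 21.52 in.

XS 16.76 inches; S 19.05 inches; L 21.52 inches.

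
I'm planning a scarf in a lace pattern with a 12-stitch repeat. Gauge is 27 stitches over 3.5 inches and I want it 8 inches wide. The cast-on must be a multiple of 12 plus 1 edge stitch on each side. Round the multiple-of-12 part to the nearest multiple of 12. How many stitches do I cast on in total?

27 / 3.5 = 7.714 sts per inch.
8 × 7.714 = 61.71 sts.
Less 2 edge sts → 59.71 for the repeat.
Nearest multiple of 12: 60.
Add back 2 edge sts → 62.

CO 62 sts.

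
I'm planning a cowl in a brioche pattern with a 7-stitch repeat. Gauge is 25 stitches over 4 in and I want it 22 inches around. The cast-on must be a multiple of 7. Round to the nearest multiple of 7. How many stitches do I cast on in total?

Cast on 140 stitches.

25 / 4 = 6.25 sts per inch.
22 × 6.25 = 137.50 sts.
Nearest multiple of 7: 140.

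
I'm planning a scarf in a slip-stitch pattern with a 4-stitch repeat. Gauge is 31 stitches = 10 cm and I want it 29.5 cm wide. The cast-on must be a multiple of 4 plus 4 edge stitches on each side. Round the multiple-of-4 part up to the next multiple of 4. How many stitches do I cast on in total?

31 / 10 = 3.1 sts per cm.
29.5 × 3.1 = 91.45 sts.
Less 8 edge sts → 83.45 for the repeat.
Next multiple of 4: 84.
Add back 8 edge sts → 92.

92 stitches.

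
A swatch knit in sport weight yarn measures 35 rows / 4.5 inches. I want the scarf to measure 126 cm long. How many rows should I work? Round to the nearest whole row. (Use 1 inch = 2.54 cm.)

386 rows.

126 cm = 49.61 in.
35 rows / 4.5 in = 7.778 rows per inch.
49.61 × 7.778 = 385.83 rows.
Round to nearest → 386.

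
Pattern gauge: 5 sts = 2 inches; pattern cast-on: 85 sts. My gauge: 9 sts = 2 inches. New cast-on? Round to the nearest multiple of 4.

CO 152 sts.

Scale factor = 9 / 5 = 1.800.
85 × 9 / 5 = 153.00 sts.
→ 152 sts.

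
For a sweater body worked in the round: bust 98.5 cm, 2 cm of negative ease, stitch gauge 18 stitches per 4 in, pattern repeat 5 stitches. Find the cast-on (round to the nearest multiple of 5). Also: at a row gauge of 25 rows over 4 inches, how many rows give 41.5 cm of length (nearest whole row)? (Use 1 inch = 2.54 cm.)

Cast on 170 stitches; work 102 rows.

Finished = 98.5 − 2 = 96.5 cm.
96.5 cm × 1/2.54 = 37.99 inches.
18/4 = 4.5 sts per in; 37.99 × 4.5 = 170.96 sts.
Nearest multiple of 5 → 170.
41.5 cm = 16.34 inches; × 6.25 = 102.12 → 102 rows.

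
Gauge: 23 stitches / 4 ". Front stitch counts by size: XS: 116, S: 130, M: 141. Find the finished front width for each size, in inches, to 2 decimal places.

XS 20.17 inches; S 22.61 inches; M 24.52 inches.

23/4 = 5.75 sts per in.
XS: 116 / 5.75 = 20.174 → 20.17 in.
S: 130 / 5.75 = 22.609 → 22.61 in.
M: 141 / 5.75 = 24.522 → 24.52 in.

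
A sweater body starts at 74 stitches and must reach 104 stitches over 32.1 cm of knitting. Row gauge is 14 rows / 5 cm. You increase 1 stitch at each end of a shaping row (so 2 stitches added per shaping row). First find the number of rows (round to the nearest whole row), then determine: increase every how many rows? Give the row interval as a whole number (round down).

Rows = 32.1 × 2.8 = 89.9 → 90 rows.
Stitches to add: 30 → 15 shaping rows (at 2 st each).
90 / 15 = 6.00 → every 6 rows.

Increase every 6th row.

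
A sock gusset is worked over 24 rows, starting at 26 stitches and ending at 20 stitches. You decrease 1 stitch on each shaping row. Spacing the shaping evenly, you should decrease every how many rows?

Decrease every 4th row.

Stitches to remove: |20 − 26| = 6.
Shaping rows needed: 6 / 1 = 6.
24 rows / 6 = every 4 rows.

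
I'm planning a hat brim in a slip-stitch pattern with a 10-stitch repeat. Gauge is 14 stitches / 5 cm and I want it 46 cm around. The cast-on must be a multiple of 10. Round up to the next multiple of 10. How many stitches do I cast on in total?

14 / 5 = 2.8 sts per cm.
46 × 2.8 = 128.80 sts.
Next multiple of 10: 130.

Cast on 130 stitches.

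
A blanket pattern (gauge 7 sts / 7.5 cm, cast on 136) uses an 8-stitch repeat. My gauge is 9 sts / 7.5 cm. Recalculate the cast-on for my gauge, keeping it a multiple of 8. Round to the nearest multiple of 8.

136 × 9 / 7 = 174.86.
Nearest multiple of 8: 176.

CO 176 sts.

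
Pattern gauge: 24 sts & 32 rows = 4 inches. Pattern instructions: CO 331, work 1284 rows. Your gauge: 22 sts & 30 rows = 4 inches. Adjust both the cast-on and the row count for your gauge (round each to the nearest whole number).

Stitches: 331 × 22/24 = 303.42 → 303.
Rows: 1284 × 30/32 = 1203.75 → 1204.

Cast on 303 stitches; work 1204 rows.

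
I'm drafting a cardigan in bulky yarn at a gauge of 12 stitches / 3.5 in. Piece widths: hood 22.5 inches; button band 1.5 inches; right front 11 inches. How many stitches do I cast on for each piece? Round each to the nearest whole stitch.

hood 77; button band 5; right front 38.

Rate = 12/3.5 = 3.429 sts per in.
hood: 22.5 × 3.429 = 77.14 → 77.
button band: 1.5 × 3.429 = 5.14 → 5.
right front: 11 × 3.429 = 37.71 → 38.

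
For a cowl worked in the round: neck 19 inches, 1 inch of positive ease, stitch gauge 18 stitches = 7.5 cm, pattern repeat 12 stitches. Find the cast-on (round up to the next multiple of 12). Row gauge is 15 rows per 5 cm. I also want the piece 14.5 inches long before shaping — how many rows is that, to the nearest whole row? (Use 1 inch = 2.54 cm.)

Cast on 132 stitches; work 110 rows.

Finished = 19 + 1 = 20 inches.
20 inches × 2.54 = 50.80 cm.
18/7.5 = 2.4 sts per cm; 50.80 × 2.4 = 121.92 sts.
Next multiple of 12 → 132.
14.5 inches = 36.83 cm; × 3 = 110.49 → 110 rows.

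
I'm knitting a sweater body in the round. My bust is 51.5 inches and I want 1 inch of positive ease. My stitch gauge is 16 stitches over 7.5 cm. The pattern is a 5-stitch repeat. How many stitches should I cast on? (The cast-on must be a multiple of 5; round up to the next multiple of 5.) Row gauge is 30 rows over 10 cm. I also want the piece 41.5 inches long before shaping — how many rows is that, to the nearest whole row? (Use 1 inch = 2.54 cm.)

Finished = 51.5 + 1 = 52.5 inches.
52.5 inches × 2.54 = 133.35 cm.
16/7.5 = 2.133 sts per cm; 133.35 × 2.133 = 284.48 sts.
Next multiple of 5 → 285.
41.5 inches = 105.41 cm; × 3 = 316.23 → 316 rows.

Cast on 285 stitches; work 316 rows.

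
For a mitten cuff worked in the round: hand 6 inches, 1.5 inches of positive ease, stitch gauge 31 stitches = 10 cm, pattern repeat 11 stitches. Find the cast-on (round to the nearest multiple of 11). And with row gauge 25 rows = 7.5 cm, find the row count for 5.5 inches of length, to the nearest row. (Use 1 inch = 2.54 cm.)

Cast on 55 stitches; work 47 rows.

Finished = 6 + 1.5 = 7.5 inches.
7.5 inches × 2.54 = 19.05 cm.
31/10 = 3.1 sts per cm; 19.05 × 3.1 = 59.05 sts.
Nearest multiple of 11 → 55.
5.5 inches = 13.97 cm; × 3.333 = 46.57 → 47 rows.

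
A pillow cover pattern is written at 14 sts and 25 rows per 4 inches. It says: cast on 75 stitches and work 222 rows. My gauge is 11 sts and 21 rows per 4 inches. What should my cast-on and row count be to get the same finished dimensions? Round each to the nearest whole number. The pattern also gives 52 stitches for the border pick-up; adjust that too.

Cast on 59 stitches; work 186 rows; border pick-up 41 stitches.

Stitches: 75 × 11/14 = 58.93 → 59.
Rows: 222 × 21/25 = 186.48 → 186.
border pick-up: 52 × 11/14 = 40.86 → 41.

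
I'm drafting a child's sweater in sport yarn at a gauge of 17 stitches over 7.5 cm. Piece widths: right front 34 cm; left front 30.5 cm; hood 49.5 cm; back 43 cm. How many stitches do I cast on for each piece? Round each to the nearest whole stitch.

Rate = 17/7.5 = 2.267 sts per cm.
right front: 34 × 2.267 = 77.07 → 77.
left front: 30.5 × 2.267 = 69.13 → 69.
hood: 49.5 × 2.267 = 112.20 → 112.
back: 43 × 2.267 = 97.47 → 97.

right front 77; left front 69; hood 112; back 97.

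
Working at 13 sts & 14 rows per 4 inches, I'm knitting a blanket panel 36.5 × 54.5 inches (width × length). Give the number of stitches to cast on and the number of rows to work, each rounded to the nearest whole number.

Cast on 119 stitches and work 191 rows.

Stitch gauge = 13/4 = 3.25 sts/in; 36.5 × 3.25 = 118.62 → 119 sts.
Row gauge = 14/4 = 3.5 rows/in; 54.5 × 3.5 = 190.75 → 191 rows.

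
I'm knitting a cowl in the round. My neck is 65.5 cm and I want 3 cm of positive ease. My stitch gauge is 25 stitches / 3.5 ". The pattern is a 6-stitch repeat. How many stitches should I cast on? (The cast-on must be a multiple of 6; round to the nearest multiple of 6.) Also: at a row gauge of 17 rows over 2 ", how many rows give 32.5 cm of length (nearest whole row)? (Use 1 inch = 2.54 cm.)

Finished = 65.5 + 3 = 68.5 cm.
68.5 cm × 1/2.54 = 26.97 inches.
25/3.5 = 7.143 sts per in; 26.97 × 7.143 = 192.63 sts.
Nearest multiple of 6 → 192.
32.5 cm = 12.80 inches; × 8.5 = 108.76 → 109 rows.

Cast on 192 stitches; work 109 rows.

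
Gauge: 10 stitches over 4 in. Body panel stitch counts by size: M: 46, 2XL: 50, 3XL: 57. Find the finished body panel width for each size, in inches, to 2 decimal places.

10/4 = 2.5 sts per in.
M: 46 / 2.5 = 18.400 → 18.40 in.
2XL: 50 / 2.5 = 20.000 → 20.00 in.
3XL: 57 / 2.5 = 22.800 → 22.80 in.

M 18.40 inches; 2XL 20.00 inches; 3XL 22.80 inches.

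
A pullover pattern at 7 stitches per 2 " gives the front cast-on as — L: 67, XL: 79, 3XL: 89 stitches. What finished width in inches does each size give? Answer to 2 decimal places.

L 19.14 inches; XL 22.57 inches; 3XL 25.43 inches.

7/2 = 3.5 sts per in.
L: 67 / 3.5 = 19.143 → 19.14 in.
XL: 79 / 3.5 = 22.571 → 22.57 in.
3XL: 89 / 3.5 = 25.429 → 25.43 in.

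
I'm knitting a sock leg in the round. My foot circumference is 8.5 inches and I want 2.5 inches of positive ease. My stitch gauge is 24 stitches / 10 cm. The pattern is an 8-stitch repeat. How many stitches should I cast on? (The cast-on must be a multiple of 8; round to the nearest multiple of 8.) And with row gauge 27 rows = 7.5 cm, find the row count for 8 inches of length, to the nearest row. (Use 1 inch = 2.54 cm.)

Cast on 64 stitches; work 73 rows.

Finished = 8.5 + 2.5 = 11 inches.
11 inches × 2.54 = 27.94 cm.
24/10 = 2.4 sts per cm; 27.94 × 2.4 = 67.06 sts.
Nearest multiple of 8 → 64.
8 inches = 20.32 cm; × 3.6 = 73.15 → 73 rows.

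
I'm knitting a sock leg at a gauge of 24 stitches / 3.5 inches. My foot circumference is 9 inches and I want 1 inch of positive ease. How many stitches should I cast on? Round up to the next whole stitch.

69 stitches.

Finished = 9 + 1 = 10 in.
24 / 3.5 = 6.857 sts per inch.
10.00 × 6.857 = 68.57 sts.
→ 69 sts.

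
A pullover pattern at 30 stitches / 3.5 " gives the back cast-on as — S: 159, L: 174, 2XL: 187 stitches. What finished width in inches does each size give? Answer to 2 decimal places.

S 18.55 inches; L 20.30 inches; 2XL 21.82 inches.

30/3.5 = 8.571 sts per in.
S: 159 / 8.571 = 18.550 → 18.55 in.
L: 174 / 8.571 = 20.300 → 20.30 in.
2XL: 187 / 8.571 = 21.817 → 21.82 in.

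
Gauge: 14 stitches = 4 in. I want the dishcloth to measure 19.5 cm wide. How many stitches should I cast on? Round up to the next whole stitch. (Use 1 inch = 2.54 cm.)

19.5 cm = 7.68 in.
14 stitches / 4 in = 3.5 stitches per inch.
7.68 × 3.5 = 26.87 stitches.
Round up → 27.

CO 27 sts.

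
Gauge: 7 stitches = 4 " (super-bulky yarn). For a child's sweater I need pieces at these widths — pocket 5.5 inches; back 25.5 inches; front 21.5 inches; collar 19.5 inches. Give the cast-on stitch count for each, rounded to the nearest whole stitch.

Rate = 7/4 = 1.75 sts per in.
pocket: 5.5 × 1.75 = 9.62 → 10.
back: 25.5 × 1.75 = 44.62 → 45.
front: 21.5 × 1.75 = 37.62 → 38.
collar: 19.5 × 1.75 = 34.12 → 34.

pocket 10; back 45; front 38; collar 34.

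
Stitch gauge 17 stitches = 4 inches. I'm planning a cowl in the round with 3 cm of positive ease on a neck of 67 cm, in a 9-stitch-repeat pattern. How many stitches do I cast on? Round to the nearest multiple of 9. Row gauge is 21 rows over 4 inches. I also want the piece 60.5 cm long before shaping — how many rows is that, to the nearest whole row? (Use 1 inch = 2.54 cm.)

Cast on 117 stitches; work 125 rows.

Finished = 67 + 3 = 70 cm.
70 cm × 1/2.54 = 27.56 inches.
17/4 = 4.25 sts per in; 27.56 × 4.25 = 117.13 sts.
Nearest multiple of 9 → 117.
60.5 cm = 23.82 inches; × 5.25 = 125.05 → 125 rows.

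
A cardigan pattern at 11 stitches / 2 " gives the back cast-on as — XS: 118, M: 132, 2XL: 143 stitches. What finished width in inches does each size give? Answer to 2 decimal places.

XS 21.45 inches; M 24.00 inches; 2XL 26.00 inches.

11/2 = 5.5 sts per in.
XS: 118 / 5.5 = 21.455 → 21.45 in.
M: 132 / 5.5 = 24.000 → 24.00 in.
2XL: 143 / 5.5 = 26.000 → 26.00 in.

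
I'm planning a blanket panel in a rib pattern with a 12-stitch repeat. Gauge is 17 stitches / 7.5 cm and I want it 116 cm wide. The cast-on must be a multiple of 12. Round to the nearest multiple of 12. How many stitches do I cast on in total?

17 / 7.5 = 2.267 sts per cm.
116 × 2.267 = 262.93 sts.
Nearest multiple of 12: 264.

Cast on 264 stitches.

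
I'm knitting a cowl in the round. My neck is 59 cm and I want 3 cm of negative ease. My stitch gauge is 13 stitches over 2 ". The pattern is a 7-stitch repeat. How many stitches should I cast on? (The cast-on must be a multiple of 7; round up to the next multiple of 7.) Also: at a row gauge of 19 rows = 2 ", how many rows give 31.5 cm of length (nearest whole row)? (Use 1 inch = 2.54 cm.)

Cast on 147 stitches; work 118 rows.

Finished = 59 − 3 = 56 cm.
56 cm × 1/2.54 = 22.05 inches.
13/2 = 6.5 sts per in; 22.05 × 6.5 = 143.31 sts.
Next multiple of 7 → 147.
31.5 cm = 12.40 inches; × 9.5 = 117.81 → 118 rows.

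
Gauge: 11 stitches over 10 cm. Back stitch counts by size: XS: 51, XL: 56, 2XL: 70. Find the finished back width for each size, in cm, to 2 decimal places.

11/10 = 1.1 sts per cm.
XS: 51 / 1.1 = 46.364 → 46.36 cm.
XL: 56 / 1.1 = 50.909 → 50.91 cm.
2XL: 70 / 1.1 = 63.636 → 63.64 cm.

XS 46.36 cm; XL 50.91 cm; 2XL 63.64 cm.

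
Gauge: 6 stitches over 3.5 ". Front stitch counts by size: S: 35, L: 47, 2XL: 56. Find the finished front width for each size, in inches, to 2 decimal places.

S 20.42 inches; L 27.42 inches; 2XL 32.67 inches.

6/3.5 = 1.714 sts per in.
S: 35 / 1.714 = 20.417 → 20.42 in.
L: 47 / 1.714 = 27.417 → 27.42 in.
2XL: 56 / 1.714 = 32.667 → 32.67 in.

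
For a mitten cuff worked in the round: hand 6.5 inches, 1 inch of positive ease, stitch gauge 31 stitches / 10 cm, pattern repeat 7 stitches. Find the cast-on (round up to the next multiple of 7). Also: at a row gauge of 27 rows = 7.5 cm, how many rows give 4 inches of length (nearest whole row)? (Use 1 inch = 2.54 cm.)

Cast on 63 stitches; work 37 rows.

Finished = 6.5 + 1 = 7.5 inches.
7.5 inches × 2.54 = 19.05 cm.
31/10 = 3.1 sts per cm; 19.05 × 3.1 = 59.05 sts.
Next multiple of 7 → 63.
4 inches = 10.16 cm; × 3.6 = 36.58 → 37 rows.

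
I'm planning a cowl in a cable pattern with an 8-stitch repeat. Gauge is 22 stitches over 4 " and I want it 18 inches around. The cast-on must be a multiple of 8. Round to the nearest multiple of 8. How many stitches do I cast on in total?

CO 96 sts.

22 / 4 = 5.5 sts per inch.
18 × 5.5 = 99.00 sts.
Nearest multiple of 8: 96.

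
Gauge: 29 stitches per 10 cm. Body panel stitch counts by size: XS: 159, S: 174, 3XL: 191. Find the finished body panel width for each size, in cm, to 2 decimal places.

29/10 = 2.9 sts per cm.
XS: 159 / 2.9 = 54.828 → 54.83 cm.
S: 174 / 2.9 = 60.000 → 60.00 cm.
3XL: 191 / 2.9 = 65.862 → 65.86 cm.

XS 54.83 cm; S 60.00 cm; 3XL 65.86 cm.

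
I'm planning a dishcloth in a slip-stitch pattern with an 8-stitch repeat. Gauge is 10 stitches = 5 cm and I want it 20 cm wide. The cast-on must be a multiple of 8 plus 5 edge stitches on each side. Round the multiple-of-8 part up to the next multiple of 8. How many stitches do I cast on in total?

Cast on 42 stitches.

10 / 5 = 2 sts per cm.
20 × 2 = 40.00 sts.
Less 10 edge sts → 30.00 for the repeat.
Next multiple of 8: 32.
Add back 10 edge sts → 42.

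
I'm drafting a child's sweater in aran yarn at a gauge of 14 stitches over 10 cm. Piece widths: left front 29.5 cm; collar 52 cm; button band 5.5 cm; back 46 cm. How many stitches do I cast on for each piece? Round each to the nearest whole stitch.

Rate = 14/10 = 1.4 sts per cm.
left front: 29.5 × 1.4 = 41.30 → 41.
collar: 52 × 1.4 = 72.80 → 73.
button band: 5.5 × 1.4 = 7.70 → 8.
back: 46 × 1.4 = 64.40 → 64.

left front 41; collar 73; button band 8; back 64.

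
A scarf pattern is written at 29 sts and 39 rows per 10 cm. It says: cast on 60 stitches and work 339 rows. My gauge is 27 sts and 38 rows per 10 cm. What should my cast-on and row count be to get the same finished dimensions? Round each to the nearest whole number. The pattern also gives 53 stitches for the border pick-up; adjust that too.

Cast on 56 stitches; work 330 rows; border pick-up 49 stitches.

Stitches: 60 × 27/29 = 55.86 → 56.
Rows: 339 × 38/39 = 330.31 → 330.
border pick-up: 53 × 27/29 = 49.34 → 49.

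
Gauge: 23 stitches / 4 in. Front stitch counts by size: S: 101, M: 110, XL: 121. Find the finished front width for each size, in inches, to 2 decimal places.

S 17.57 inches; M 19.13 inches; XL 21.04 inches.

23/4 = 5.75 sts per in.
S: 101 / 5.75 = 17.565 → 17.57 in.
M: 110 / 5.75 = 19.130 → 19.13 in.
XL: 121 / 5.75 = 21.043 → 21.04 in.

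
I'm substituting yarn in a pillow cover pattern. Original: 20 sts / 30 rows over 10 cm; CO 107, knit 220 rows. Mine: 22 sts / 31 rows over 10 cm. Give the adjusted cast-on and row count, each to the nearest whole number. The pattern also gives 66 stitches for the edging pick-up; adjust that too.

Cast on 118 stitches; work 227 rows; edging pick-up 73 stitches.

Stitches: 107 × 22/20 = 117.70 → 118.
Rows: 220 × 31/30 = 227.33 → 227.
edging pick-up: 66 × 22/20 = 72.60 → 73.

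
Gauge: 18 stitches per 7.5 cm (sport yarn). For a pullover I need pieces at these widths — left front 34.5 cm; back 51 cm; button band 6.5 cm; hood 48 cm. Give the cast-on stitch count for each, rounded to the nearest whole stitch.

left front 83; back 122; button band 16; hood 115.

Rate = 18/7.5 = 2.4 sts per cm.
left front: 34.5 × 2.4 = 82.80 → 83.
back: 51 × 2.4 = 122.40 → 122.
button band: 6.5 × 2.4 = 15.60 → 16.
hood: 48 × 2.4 = 115.20 → 115.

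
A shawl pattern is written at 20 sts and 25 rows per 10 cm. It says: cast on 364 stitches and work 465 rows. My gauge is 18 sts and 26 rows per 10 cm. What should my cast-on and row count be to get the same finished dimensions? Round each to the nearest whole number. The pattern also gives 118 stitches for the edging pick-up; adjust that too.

Stitches: 364 × 18/20 = 327.60 → 328.
Rows: 465 × 26/25 = 483.60 → 484.
edging pick-up: 118 × 18/20 = 106.20 → 106.

Cast on 328 stitches; work 484 rows; edging pick-up 106 stitches.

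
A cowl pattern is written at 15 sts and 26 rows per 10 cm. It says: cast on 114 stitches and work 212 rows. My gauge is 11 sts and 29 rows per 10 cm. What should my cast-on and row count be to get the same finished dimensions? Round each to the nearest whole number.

Stitches: 114 × 11/15 = 83.60 → 84.
Rows: 212 × 29/26 = 236.46 → 236.

Cast on 84 stitches; work 236 rows.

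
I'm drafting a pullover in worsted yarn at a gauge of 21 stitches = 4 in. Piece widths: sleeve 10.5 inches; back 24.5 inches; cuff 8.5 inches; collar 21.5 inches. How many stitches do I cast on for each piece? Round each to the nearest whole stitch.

Rate = 21/4 = 5.25 sts per in.
sleeve: 10.5 × 5.25 = 55.12 → 55.
back: 24.5 × 5.25 = 128.62 → 129.
cuff: 8.5 × 5.25 = 44.62 → 45.
collar: 21.5 × 5.25 = 112.88 → 113.

sleeve 55; back 129; cuff 45; collar 113.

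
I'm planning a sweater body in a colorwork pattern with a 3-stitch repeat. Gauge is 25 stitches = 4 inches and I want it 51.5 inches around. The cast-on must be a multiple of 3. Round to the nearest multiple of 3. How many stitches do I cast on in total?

25 / 4 = 6.25 sts per inch.
51.5 × 6.25 = 321.88 sts.
Nearest multiple of 3: 321.

Cast on 321 stitches.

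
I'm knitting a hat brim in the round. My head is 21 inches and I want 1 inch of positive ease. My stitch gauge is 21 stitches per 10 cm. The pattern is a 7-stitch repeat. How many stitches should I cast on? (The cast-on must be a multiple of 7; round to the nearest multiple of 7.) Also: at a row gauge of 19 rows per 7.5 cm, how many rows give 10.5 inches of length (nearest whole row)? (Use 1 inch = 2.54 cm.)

Cast on 119 stitches; work 68 rows.

Finished = 21 + 1 = 22 inches.
22 inches × 2.54 = 55.88 cm.
21/10 = 2.1 sts per cm; 55.88 × 2.1 = 117.35 sts.
Nearest multiple of 7 → 119.
10.5 inches = 26.67 cm; × 2.533 = 67.56 → 68 rows.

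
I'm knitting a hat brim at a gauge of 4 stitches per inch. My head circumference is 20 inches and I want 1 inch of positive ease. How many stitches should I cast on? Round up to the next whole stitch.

84 stitches.

Finished = 20 + 1 = 21 in.
4 / 1 = 4 sts per inch.
21.00 × 4 = 84.00 sts.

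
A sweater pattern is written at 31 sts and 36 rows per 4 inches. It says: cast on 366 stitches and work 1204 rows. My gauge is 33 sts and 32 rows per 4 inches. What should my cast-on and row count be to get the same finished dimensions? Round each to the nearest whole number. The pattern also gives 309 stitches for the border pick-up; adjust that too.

Cast on 390 stitches; work 1070 rows; border pick-up 329 stitches.

Stitches: 366 × 33/31 = 389.61 → 390.
Rows: 1204 × 32/36 = 1070.22 → 1070.
border pick-up: 309 × 33/31 = 328.94 → 329.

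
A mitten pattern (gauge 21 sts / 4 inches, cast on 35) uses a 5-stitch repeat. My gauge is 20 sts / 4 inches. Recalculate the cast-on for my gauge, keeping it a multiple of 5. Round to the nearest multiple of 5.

35 × 20 / 21 = 33.33.
Nearest multiple of 5: 35.

CO 35 sts.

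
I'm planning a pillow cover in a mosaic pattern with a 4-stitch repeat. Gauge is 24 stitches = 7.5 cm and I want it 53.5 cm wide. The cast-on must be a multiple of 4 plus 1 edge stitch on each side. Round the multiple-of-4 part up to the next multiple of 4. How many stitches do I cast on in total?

174 stitches.

24 / 7.5 = 3.2 sts per cm.
53.5 × 3.2 = 171.20 sts.
Less 2 edge sts → 169.20 for the repeat.
Next multiple of 4: 172.
Add back 2 edge sts → 174.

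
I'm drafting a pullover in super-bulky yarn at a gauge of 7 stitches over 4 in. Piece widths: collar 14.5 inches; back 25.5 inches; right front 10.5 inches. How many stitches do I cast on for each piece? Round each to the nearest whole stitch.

collar 25; back 45; right front 18.

Rate = 7/4 = 1.75 sts per in.
collar: 14.5 × 1.75 = 25.38 → 25.
back: 25.5 × 1.75 = 44.62 → 45.
right front: 10.5 × 1.75 = 18.38 → 18.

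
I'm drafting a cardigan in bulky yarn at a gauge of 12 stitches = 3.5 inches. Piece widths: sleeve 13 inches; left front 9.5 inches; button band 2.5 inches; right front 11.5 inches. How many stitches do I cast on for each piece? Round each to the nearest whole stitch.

Rate = 12/3.5 = 3.429 sts per in.
sleeve: 13 × 3.429 = 44.57 → 45.
left front: 9.5 × 3.429 = 32.57 → 33.
button band: 2.5 × 3.429 = 8.57 → 9.
right front: 11.5 × 3.429 = 39.43 → 39.

sleeve 45; left front 33; button band 9; right front 39.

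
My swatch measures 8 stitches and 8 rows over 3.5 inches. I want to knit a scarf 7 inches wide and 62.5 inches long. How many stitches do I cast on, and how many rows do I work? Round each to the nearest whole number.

Stitch gauge = 8/3.5 = 2.286 sts/in; 7 × 2.286 = 16.00 → 16 sts.
Row gauge = 8/3.5 = 2.286 rows/in; 62.5 × 2.286 = 142.86 → 143 rows.

Cast on 16 stitches and work 143 rows.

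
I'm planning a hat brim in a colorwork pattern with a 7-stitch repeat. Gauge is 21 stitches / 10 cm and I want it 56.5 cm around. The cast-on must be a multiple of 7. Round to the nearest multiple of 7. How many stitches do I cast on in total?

Cast on 119 stitches.

21 / 10 = 2.1 sts per cm.
56.5 × 2.1 = 118.65 sts.
Nearest multiple of 7: 119.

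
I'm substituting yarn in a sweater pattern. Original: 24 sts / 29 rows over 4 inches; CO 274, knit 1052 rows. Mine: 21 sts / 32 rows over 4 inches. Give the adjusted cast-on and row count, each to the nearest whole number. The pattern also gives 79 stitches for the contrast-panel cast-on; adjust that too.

Cast on 240 stitches; work 1161 rows; contrast-panel cast-on 69 stitches.

Stitches: 274 × 21/24 = 239.75 → 240.
Rows: 1052 × 32/29 = 1160.83 → 1161.
contrast-panel cast-on: 79 × 21/24 = 69.12 → 69.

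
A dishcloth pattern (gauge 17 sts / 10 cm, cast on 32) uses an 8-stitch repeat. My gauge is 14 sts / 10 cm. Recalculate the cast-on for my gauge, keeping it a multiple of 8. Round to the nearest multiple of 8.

32 × 14 / 17 = 26.35.
Nearest multiple of 8: 24.

Cast on 24 stitches.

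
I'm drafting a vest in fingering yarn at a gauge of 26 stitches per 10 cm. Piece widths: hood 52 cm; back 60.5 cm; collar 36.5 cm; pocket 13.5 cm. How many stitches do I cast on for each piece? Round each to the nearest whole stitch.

hood 135; back 157; collar 95; pocket 35.

Rate = 26/10 = 2.6 sts per cm.
hood: 52 × 2.6 = 135.20 → 135.
back: 60.5 × 2.6 = 157.30 → 157.
collar: 36.5 × 2.6 = 94.90 → 95.
pocket: 13.5 × 2.6 = 35.10 → 35.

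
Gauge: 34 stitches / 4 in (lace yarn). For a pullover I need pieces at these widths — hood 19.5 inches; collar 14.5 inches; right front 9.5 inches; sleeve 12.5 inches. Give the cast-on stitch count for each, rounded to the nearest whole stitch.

hood 166; collar 123; right front 81; sleeve 106.

Rate = 34/4 = 8.5 sts per in.
hood: 19.5 × 8.5 = 165.75 → 166.
collar: 14.5 × 8.5 = 123.25 → 123.
right front: 9.5 × 8.5 = 80.75 → 81.
sleeve: 12.5 × 8.5 = 106.25 → 106.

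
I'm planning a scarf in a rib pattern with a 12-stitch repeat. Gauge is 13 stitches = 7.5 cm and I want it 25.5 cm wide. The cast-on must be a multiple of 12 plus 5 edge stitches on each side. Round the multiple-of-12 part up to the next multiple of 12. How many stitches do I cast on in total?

Cast on 46 stitches.

13 / 7.5 = 1.733 sts per cm.
25.5 × 1.733 = 44.20 sts.
Less 10 edge sts → 34.20 for the repeat.
Next multiple of 12: 36.
Add back 10 edge sts → 46.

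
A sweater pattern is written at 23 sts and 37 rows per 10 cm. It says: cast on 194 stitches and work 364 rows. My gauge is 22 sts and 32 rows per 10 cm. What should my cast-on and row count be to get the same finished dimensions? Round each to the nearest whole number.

Stitches: 194 × 22/23 = 185.57 → 186.
Rows: 364 × 32/37 = 314.81 → 315.

Cast on 186 stitches; work 315 rows.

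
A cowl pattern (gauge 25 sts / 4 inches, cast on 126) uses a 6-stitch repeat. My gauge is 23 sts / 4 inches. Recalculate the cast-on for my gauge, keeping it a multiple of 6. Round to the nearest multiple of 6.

114 stitches.

126 × 23 / 25 = 115.92.
Nearest multiple of 6: 114.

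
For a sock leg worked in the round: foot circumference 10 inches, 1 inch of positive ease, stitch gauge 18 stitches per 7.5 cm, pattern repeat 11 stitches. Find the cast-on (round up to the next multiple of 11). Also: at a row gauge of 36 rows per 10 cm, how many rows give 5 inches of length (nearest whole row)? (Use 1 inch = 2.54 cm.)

Cast on 77 stitches; work 46 rows.

Finished = 10 + 1 = 11 inches.
11 inches × 2.54 = 27.94 cm.
18/7.5 = 2.4 sts per cm; 27.94 × 2.4 = 67.06 sts.
Next multiple of 11 → 77.
5 inches = 12.70 cm; × 3.6 = 45.72 → 46 rows.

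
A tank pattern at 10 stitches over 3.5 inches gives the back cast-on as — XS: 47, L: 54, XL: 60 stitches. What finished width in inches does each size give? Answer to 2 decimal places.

XS 16.45 inches; L 18.90 inches; XL 21.00 inches.

10/3.5 = 2.857 sts per in.
XS: 47 / 2.857 = 16.450 → 16.45 in.
L: 54 / 2.857 = 18.900 → 18.90 in.
XL: 60 / 2.857 = 21.000 → 21.00 in.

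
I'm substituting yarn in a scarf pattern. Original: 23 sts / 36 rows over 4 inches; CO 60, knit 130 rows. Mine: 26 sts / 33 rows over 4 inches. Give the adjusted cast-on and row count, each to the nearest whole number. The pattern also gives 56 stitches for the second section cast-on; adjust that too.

Cast on 68 stitches; work 119 rows; second section cast-on 63 stitches.

Stitches: 60 × 26/23 = 67.83 → 68.
Rows: 130 × 33/36 = 119.17 → 119.
second section cast-on: 56 × 26/23 = 63.30 → 63.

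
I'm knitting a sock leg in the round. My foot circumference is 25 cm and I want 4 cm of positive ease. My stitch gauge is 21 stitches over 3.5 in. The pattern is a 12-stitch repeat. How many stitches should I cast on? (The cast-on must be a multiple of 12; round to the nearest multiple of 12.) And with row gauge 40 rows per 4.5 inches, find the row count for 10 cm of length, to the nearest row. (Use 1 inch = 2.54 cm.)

Finished = 25 + 4 = 29 cm.
29 cm × 1/2.54 = 11.42 inches.
21/3.5 = 6 sts per in; 11.42 × 6 = 68.50 sts.
Nearest multiple of 12 → 72.
10 cm = 3.94 inches; × 8.889 = 35.00 → 35 rows.

Cast on 72 stitches; work 35 rows.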